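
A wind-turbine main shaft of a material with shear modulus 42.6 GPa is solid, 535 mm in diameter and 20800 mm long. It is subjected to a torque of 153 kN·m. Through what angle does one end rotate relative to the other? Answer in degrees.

0.532°

J = πd⁴/32 = π(0.535)⁴/32 = 8.043×10^-3 m⁴.
θ = T·L/(G·J) = 153000 × 20.8 / (42.6×10⁹ × 8.043×10^-3) = 9.288×10^-3 rad.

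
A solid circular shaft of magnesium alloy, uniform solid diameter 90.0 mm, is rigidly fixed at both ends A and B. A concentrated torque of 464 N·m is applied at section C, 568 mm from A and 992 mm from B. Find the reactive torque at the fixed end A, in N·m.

With uniform GJ and both ends fixed, compatibility θ_AC = θ_CB gives T_A·a = T_B·b, together with T_A + T_B = T₀.
T_A = T₀·b/(a+b) = 464.0·992/1560 = 295.1 N·m; T_B = 168.9 N·m.

295 N·m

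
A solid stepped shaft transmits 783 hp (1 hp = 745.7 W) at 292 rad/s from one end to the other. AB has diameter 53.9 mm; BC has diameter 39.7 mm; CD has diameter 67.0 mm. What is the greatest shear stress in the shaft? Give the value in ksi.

ω = 292 rad/s, so T = P/ω = 783×745.7 / 292.0 = 2000 N·m.
Under the same torque, τ_max = 16T/(πd³) is largest where d is smallest — segment BC (d = 39.7 mm).
τ_max = 16·2000/(π·(0.0397)³) = 1.628×10^8 Pa.

23.6 ksi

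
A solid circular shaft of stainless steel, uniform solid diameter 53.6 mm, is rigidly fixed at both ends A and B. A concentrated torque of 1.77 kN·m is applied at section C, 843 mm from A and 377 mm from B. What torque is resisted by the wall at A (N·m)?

547 N·m

With uniform GJ and both ends fixed, compatibility θ_AC = θ_CB gives T_A·a = T_B·b, together with T_A + T_B = T₀.
T_A = T₀·b/(a+b) = 1770·377/1220 = 547.0 N·m; T_B = 1223 N·m.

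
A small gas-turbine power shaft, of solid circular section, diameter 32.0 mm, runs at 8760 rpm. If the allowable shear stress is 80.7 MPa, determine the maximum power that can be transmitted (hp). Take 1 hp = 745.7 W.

J = πd⁴/32 = π(0.0320)⁴/32 = 1.029×10^-7 m⁴.
T_max = τ_allow·J/r = 8.07×10^7 × 1.029×10^-7 / 0.0160 = 519.2 N·m.
ω = 2π·8760/60 = 917.3 rad/s, so P_max = T_max·ω = 4.763×10^5 W.

639 hp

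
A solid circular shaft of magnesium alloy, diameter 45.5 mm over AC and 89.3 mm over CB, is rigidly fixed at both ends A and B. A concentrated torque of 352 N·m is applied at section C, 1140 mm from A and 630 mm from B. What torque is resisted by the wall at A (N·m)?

12.6 N·m

Compatibility: T_A·a/J_AC = T_B·b/J_CB with T_A + T_B = T₀.
J_AC = 4.21×10^-7 m⁴, J_CB = 6.24×10^-6 m⁴, so T_A = T₀·(J_AC/a)/((J_AC/a)+(J_CB/b)) = 12.64 N·m, T_B = 339.4 N·m.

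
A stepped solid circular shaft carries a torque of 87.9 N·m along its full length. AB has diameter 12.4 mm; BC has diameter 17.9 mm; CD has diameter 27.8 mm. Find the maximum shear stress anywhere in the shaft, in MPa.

235 MPa

Under the same torque, τ_max = 16T/(πd³) is largest where d is smallest — segment AB (d = 12.4 mm).
τ_max = 16·87.90/(π·(0.0124)³) = 2.348×10^8 Pa.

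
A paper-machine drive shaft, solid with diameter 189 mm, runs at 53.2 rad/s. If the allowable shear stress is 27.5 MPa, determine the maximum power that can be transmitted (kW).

1940 kW

J = πd⁴/32 = π(0.189)⁴/32 = 1.253×10^-4 m⁴.
T_max = τ_allow·J/r = 2.75×10^7 × 1.253×10^-4 / 0.0945 = 36450 N·m.
ω = 53.2 rad/s, so P_max = T_max·ω = 1.939×10^6 W.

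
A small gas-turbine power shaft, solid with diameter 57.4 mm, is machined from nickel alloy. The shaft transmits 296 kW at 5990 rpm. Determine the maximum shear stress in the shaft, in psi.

1840 psi

ω = 2π·5990/60 = 627.3 rad/s, so T = P/ω = 296×10³ / 627.3 = 471.9 N·m.
J = πd⁴/32 = π(0.0574)⁴/32 = 1.066×10^-6 m⁴.
τ_max = T·r/J = 471.9 × 0.0287 / 1.066×10^-6 = 1.271×10^7 Pa.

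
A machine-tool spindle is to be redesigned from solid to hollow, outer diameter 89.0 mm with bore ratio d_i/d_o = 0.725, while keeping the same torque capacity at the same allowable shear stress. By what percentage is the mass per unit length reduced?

Equal τ_max and T ⇒ the solid shaft needs d_s³ = d_o³(1−k⁴), so d_s = 89.0·(1−0.725⁴)^(1/3) = 79.91 mm.
Area ratio A_h/A_s = d_o²(1−k²)/d_s² = (1−k²)/(1−k⁴)^(2/3) = 0.5885.
Mass saving = 1 − 0.5885 = 41.2 %.

41.2 %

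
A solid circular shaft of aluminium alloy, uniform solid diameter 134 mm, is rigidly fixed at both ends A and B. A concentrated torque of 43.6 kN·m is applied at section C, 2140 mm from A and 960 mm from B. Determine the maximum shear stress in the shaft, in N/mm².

63.7 N/mm²

With uniform GJ and both ends fixed, compatibility θ_AC = θ_CB gives T_A·a = T_B·b, together with T_A + T_B = T₀.
T_A = T₀·b/(a+b) = 43600·960/3100 = 13500 N·m; T_B = 30100 N·m.
τ in each portion: τ_AC = 2.86×10^7 Pa, τ_CB = 6.37×10^7 Pa; maximum is in CB.
τ_max = T_CB·r/J = 30100·0.0670/3.17×10^-5 = 6.371×10^7 Pa.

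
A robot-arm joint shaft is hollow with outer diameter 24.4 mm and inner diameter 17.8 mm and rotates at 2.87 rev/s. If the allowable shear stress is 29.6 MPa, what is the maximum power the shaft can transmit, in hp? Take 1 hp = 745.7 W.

J = π(d_o⁴ − d_i⁴)/32 = π(0.0244⁴ − 0.0178⁴)/32 = 2.494×10^-8 m⁴.
T_max = τ_allow·J/r = 2.96×10^7 × 2.494×10^-8 / 0.0122 = 60.52 N·m.
ω = 2π·2.87 = 18.03 rad/s, so P_max = T_max·ω = 1091 W.

1.46 hp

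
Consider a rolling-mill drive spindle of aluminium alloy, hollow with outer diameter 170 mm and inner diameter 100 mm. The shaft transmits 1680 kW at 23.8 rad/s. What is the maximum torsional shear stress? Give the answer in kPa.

ω = 23.8 rad/s, so T = P/ω = 1680×10³ / 23.80 = 70590 N·m.
J = π(d_o⁴ − d_i⁴)/32 = π(0.170⁴ − 0.100⁴)/32 = 7.218×10^-5 m⁴.
τ_max = T·r/J = 70590 × 0.0850 / 7.218×10^-5 = 8.313×10^7 Pa.

83100 kPa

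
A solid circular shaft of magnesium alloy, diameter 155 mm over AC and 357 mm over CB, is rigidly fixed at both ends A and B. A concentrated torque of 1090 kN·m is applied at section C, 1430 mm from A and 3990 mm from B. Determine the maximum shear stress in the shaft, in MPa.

Compatibility: T_A·a/J_AC = T_B·b/J_CB with T_A + T_B = T₀.
J_AC = 5.67×10^-5 m⁴, J_CB = 1.59×10^-3 m⁴, so T_A = T₀·(J_AC/a)/((J_AC/a)+(J_CB/b)) = 98320 N·m, T_B = 991700 N·m.
τ in each portion: τ_AC = 1.34×10^8 Pa, τ_CB = 1.11×10^8 Pa; maximum is in AC.
τ_max = T_AC·r/J = 98320·0.0775/5.67×10^-5 = 1.345×10^8 Pa.

134 MPa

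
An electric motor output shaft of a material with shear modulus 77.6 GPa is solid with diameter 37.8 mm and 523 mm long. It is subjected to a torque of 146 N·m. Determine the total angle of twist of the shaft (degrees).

0.281°

J = πd⁴/32 = π(0.0378)⁴/32 = 2.004×10^-7 m⁴.
θ = T·L/(G·J) = 146.0 × 0.523 / (77.6×10⁹ × 2.004×10^-7) = 4.909×10^-3 rad.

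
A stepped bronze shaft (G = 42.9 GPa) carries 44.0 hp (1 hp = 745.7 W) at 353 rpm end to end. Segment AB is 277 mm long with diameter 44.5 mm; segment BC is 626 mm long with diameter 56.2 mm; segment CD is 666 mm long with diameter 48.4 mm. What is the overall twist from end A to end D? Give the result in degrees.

3.08°

ω = 2π·353/60 = 36.97 rad/s, so T = P/ω = 44.0×745.7 / 36.97 = 887.6 N·m.
J_AB = π(0.0445)⁴/32 = 3.85×10^-7 m⁴; J_BC = π(0.0562)⁴/32 = 9.79×10^-7 m⁴; J_CD = π(0.0484)⁴/32 = 5.39×10^-7 m⁴.
θ = (T/G)·Σ L_i/J_i = (887.6/42.9×10⁹)·(0.277/3.85×10^-7 + 0.626/9.79×10^-7 + 0.666/5.39×10^-7) = 0.05369 rad.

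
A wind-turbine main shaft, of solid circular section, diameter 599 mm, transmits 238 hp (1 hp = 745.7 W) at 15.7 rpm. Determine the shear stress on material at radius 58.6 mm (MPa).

ω = 2π·15.7/60 = 1.644 rad/s, so T = P/ω = 238×745.7 / 1.644 = 107900 N·m.
J = πd⁴/32 = π(0.599)⁴/32 = 0.01264 m⁴.
Shear stress varies linearly with radius: τ = T·r/J = 107900 × 0.0586 / 0.01264 = 5.005×10^5 Pa.

0.500 MPa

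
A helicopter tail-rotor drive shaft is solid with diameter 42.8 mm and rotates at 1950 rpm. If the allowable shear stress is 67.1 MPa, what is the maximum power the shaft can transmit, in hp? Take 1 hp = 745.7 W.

J = πd⁴/32 = π(0.0428)⁴/32 = 3.294×10^-7 m⁴.
T_max = τ_allow·J/r = 6.71×10^7 × 3.294×10^-7 / 0.0214 = 1033 N·m.
ω = 2π·1950/60 = 204.2 rad/s, so P_max = T_max·ω = 2.109×10^5 W.

283 hp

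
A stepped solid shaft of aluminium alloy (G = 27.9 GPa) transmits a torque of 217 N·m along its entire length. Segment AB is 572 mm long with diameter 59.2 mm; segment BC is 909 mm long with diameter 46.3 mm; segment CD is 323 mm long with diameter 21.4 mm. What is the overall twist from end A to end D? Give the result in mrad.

J_AB = π(0.0592)⁴/32 = 1.21×10^-6 m⁴; J_BC = π(0.0463)⁴/32 = 4.51×10^-7 m⁴; J_CD = π(0.0214)⁴/32 = 2.06×10^-8 m⁴.
θ = (T/G)·Σ L_i/J_i = (217.0/27.9×10⁹)·(0.572/1.21×10^-6 + 0.909/4.51×10^-7 + 0.323/2.06×10^-8) = 0.1414 rad.

141 mrad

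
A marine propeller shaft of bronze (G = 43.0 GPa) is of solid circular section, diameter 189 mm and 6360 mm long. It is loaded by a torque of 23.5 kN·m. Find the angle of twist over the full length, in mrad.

27.7 mrad

J = πd⁴/32 = π(0.189)⁴/32 = 1.253×10^-4 m⁴.
θ = T·L/(G·J) = 23500 × 6.36 / (43.0×10⁹ × 1.253×10^-4) = 0.02775 rad.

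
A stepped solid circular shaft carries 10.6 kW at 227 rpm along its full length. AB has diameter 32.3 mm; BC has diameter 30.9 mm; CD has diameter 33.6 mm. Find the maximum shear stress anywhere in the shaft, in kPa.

ω = 2π·227/60 = 23.77 rad/s, so T = P/ω = 10.6×10³ / 23.77 = 445.9 N·m.
Under the same torque, τ_max = 16T/(πd³) is largest where d is smallest — segment BC (d = 30.9 mm).
τ_max = 16·445.9/(π·(0.0309)³) = 7.697×10^7 Pa.

77000 kPa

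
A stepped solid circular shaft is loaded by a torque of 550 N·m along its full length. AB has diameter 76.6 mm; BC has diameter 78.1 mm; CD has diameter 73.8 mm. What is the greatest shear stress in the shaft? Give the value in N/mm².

6.97 N/mm²

Under the same torque, τ_max = 16T/(πd³) is largest where d is smallest — segment CD (d = 73.8 mm).
τ_max = 16·550.0/(π·(0.0738)³) = 6.969×10^6 Pa.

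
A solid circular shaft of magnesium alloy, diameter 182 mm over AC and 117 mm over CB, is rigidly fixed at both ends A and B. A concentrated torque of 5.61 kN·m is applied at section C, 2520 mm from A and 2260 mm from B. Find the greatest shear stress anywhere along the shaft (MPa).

3.98 MPa

Compatibility: T_A·a/J_AC = T_B·b/J_CB with T_A + T_B = T₀.
J_AC = 1.08×10^-4 m⁴, J_CB = 1.84×10^-5 m⁴, so T_A = T₀·(J_AC/a)/((J_AC/a)+(J_CB/b)) = 4713 N·m, T_B = 897.4 N·m.
τ in each portion: τ_AC = 3.98×10^6 Pa, τ_CB = 2.85×10^6 Pa; maximum is in AC.
τ_max = T_AC·r/J = 4713·0.0910/1.08×10^-4 = 3.981×10^6 Pa.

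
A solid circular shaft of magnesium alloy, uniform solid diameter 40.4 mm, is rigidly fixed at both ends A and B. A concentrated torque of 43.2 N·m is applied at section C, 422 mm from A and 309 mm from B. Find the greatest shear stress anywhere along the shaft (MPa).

With uniform GJ and both ends fixed, compatibility θ_AC = θ_CB gives T_A·a = T_B·b, together with T_A + T_B = T₀.
T_A = T₀·b/(a+b) = 43.20·309/731.0 = 18.26 N·m; T_B = 24.94 N·m.
τ in each portion: τ_AC = 1.41×10^6 Pa, τ_CB = 1.93×10^6 Pa; maximum is in CB.
τ_max = T_CB·r/J = 24.94·0.0202/2.62×10^-7 = 1.926×10^6 Pa.

1.93 MPa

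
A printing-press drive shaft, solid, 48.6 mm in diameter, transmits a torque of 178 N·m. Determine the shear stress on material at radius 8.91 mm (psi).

J = πd⁴/32 = π(0.0486)⁴/32 = 5.477×10^-7 m⁴.
Shear stress varies linearly with radius: τ = T·r/J = 178.0 × 0.00891 / 5.477×10^-7 = 2.896×10^6 Pa.

420 psi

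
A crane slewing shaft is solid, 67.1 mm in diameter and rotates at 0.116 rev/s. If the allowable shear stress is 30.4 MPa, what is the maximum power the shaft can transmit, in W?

J = πd⁴/32 = π(0.0671)⁴/32 = 1.990×10^-6 m⁴.
T_max = τ_allow·J/r = 3.04×10^7 × 1.990×10^-6 / 0.0335 = 1803 N·m.
ω = 2π·0.116 = 0.7288 rad/s, so P_max = T_max·ω = 1314 W.

1310 W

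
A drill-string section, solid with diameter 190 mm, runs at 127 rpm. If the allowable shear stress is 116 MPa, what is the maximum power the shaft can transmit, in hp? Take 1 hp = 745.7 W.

J = πd⁴/32 = π(0.190)⁴/32 = 1.279×10^-4 m⁴.
T_max = τ_allow·J/r = 1.16×10^8 × 1.279×10^-4 / 0.0950 = 156200 N·m.
ω = 2π·127/60 = 13.30 rad/s, so P_max = T_max·ω = 2.078×10^6 W.

2790 hp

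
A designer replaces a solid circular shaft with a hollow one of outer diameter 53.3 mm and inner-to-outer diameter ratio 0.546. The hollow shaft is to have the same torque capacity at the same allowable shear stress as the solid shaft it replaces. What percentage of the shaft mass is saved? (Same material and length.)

25.3 %

Equal τ_max and T ⇒ the solid shaft needs d_s³ = d_o³(1−k⁴), so d_s = 53.3·(1−0.546⁴)^(1/3) = 51.67 mm.
Area ratio A_h/A_s = d_o²(1−k²)/d_s² = (1−k²)/(1−k⁴)^(2/3) = 0.7468.
Mass saving = 1 − 0.7468 = 25.3 %.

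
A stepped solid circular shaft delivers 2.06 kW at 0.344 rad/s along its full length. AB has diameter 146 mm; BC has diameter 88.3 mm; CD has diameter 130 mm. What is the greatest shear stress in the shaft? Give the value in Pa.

4.43e7 Pa

ω = 0.344 rad/s, so T = P/ω = 2.06×10³ / 0.3440 = 5988 N·m.
Under the same torque, τ_max = 16T/(πd³) is largest where d is smallest — segment BC (d = 88.3 mm).
τ_max = 16·5988/(π·(0.0883)³) = 4.430×10^7 Pa.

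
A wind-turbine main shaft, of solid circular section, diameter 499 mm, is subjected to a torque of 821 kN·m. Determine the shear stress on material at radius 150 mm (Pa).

2.02e7 Pa

J = πd⁴/32 = π(0.499)⁴/32 = 6.087×10^-3 m⁴.
Shear stress varies linearly with radius: τ = T·r/J = 821000 × 0.150 / 6.087×10^-3 = 2.023×10^7 Pa.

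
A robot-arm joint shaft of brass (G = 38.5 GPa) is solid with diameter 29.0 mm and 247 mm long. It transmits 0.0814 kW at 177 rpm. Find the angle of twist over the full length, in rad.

4.06e-4 rad

ω = 2π·177/60 = 18.54 rad/s, so T = P/ω = 0.0814×10³ / 18.54 = 4.392 N·m.
J = πd⁴/32 = π(0.0290)⁴/32 = 6.944×10^-8 m⁴.
θ = T·L/(G·J) = 4.392 × 0.247 / (38.5×10⁹ × 6.944×10^-8) = 4.058×10^-4 rad.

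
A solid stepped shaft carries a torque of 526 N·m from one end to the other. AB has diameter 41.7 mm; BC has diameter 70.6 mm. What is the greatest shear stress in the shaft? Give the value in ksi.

5.36 ksi

Under the same torque, τ_max = 16T/(πd³) is largest where d is smallest — segment AB (d = 41.7 mm).
τ_max = 16·526.0/(π·(0.0417)³) = 3.694×10^7 Pa.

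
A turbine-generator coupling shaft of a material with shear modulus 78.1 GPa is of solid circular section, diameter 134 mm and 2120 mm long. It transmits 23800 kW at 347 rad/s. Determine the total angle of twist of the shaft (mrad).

ω = 347 rad/s, so T = P/ω = 23800×10³ / 347.0 = 68590 N·m.
J = πd⁴/32 = π(0.134)⁴/32 = 3.165×10^-5 m⁴.
θ = T·L/(G·J) = 68590 × 2.12 / (78.1×10⁹ × 3.165×10^-5) = 0.05882 rad.

58.8 mrad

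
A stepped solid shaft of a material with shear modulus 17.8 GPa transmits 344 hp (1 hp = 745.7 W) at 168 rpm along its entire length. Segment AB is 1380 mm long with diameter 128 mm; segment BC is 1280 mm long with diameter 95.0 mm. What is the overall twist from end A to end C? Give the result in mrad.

174 mrad

ω = 2π·168/60 = 17.59 rad/s, so T = P/ω = 344×745.7 / 17.59 = 14580 N·m.
J_AB = π(0.128)⁴/32 = 2.64×10^-5 m⁴; J_BC = π(0.0950)⁴/32 = 8.00×10^-6 m⁴.
θ = (T/G)·Σ L_i/J_i = (14580/17.8×10⁹)·(1.38/2.64×10^-5 + 1.28/8.00×10^-6) = 0.1740 rad.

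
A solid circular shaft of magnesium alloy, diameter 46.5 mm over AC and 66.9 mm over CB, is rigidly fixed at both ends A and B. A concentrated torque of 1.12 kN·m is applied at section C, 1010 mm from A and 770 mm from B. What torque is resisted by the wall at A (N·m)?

Compatibility: T_A·a/J_AC = T_B·b/J_CB with T_A + T_B = T₀.
J_AC = 4.59×10^-7 m⁴, J_CB = 1.97×10^-6 m⁴, so T_A = T₀·(J_AC/a)/((J_AC/a)+(J_CB/b)) = 169.2 N·m, T_B = 950.8 N·m.

169 N·m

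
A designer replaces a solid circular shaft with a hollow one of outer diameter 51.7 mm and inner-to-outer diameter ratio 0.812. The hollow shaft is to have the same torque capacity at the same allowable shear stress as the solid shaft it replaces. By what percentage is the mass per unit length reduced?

50.2 %

Equal τ_max and T ⇒ the solid shaft needs d_s³ = d_o³(1−k⁴), so d_s = 51.7·(1−0.812⁴)^(1/3) = 42.75 mm.
Area ratio A_h/A_s = d_o²(1−k²)/d_s² = (1−k²)/(1−k⁴)^(2/3) = 0.4983.
Mass saving = 1 − 0.4983 = 50.2 %.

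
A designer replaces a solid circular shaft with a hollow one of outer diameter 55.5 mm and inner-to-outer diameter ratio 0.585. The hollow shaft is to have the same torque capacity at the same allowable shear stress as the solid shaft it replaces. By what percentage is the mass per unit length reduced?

28.5 %

Equal τ_max and T ⇒ the solid shaft needs d_s³ = d_o³(1−k⁴), so d_s = 55.5·(1−0.585⁴)^(1/3) = 53.24 mm.
Area ratio A_h/A_s = d_o²(1−k²)/d_s² = (1−k²)/(1−k⁴)^(2/3) = 0.7147.
Mass saving = 1 − 0.7147 = 28.5 %.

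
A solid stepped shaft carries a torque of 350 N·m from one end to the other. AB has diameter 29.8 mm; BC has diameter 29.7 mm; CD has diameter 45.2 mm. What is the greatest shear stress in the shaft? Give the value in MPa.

68.0 MPa

Under the same torque, τ_max = 16T/(πd³) is largest where d is smallest — segment BC (d = 29.7 mm).
τ_max = 16·350.0/(π·(0.0297)³) = 6.804×10^7 Pa.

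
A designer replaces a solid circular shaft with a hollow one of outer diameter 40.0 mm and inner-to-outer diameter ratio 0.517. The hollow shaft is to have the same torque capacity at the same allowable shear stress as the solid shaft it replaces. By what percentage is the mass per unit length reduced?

23.0 %

Equal τ_max and T ⇒ the solid shaft needs d_s³ = d_o³(1−k⁴), so d_s = 40.0·(1−0.517⁴)^(1/3) = 39.02 mm.
Area ratio A_h/A_s = d_o²(1−k²)/d_s² = (1−k²)/(1−k⁴)^(2/3) = 0.7698.
Mass saving = 1 − 0.7698 = 23.0 %.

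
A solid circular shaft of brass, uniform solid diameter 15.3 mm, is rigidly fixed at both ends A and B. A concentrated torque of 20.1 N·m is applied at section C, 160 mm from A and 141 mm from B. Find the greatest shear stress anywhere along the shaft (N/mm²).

15.2 N/mm²

With uniform GJ and both ends fixed, compatibility θ_AC = θ_CB gives T_A·a = T_B·b, together with T_A + T_B = T₀.
T_A = T₀·b/(a+b) = 20.10·141/301.0 = 9.416 N·m; T_B = 10.68 N·m.
τ in each portion: τ_AC = 1.34×10^7 Pa, τ_CB = 1.52×10^7 Pa; maximum is in CB.
τ_max = T_CB·r/J = 10.68·0.00765/5.38×10^-9 = 1.519×10^7 Pa.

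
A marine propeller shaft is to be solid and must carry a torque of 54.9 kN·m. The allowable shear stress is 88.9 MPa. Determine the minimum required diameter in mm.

147 mm

For a solid shaft τ_max = 16T/(πd³), so d = (16T/(π τ_allow))^(1/3) = (16·54900/(π·8.89×10^7))^(1/3) = 0.1465 m.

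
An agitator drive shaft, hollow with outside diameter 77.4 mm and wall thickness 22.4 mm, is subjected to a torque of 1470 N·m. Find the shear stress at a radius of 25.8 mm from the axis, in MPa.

11.1 MPa

J = π(d_o⁴ − d_i⁴)/32 = π(0.0774⁴ − 0.0326⁴)/32 = 3.413×10^-6 m⁴.
Shear stress varies linearly with radius: τ = T·r/J = 1470 × 0.0258 / 3.413×10^-6 = 1.111×10^7 Pa.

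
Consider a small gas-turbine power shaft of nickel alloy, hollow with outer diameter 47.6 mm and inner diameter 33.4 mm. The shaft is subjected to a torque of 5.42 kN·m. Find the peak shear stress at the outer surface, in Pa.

J = π(d_o⁴ − d_i⁴)/32 = π(0.0476⁴ − 0.0334⁴)/32 = 3.818×10^-7 m⁴.
τ_max = T·r/J = 5420 × 0.0238 / 3.818×10^-7 = 3.378×10^8 Pa.

3.38e8 Pa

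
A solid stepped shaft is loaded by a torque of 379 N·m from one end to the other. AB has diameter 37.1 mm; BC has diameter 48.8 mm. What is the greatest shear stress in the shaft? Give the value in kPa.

37800 kPa

Under the same torque, τ_max = 16T/(πd³) is largest where d is smallest — segment AB (d = 37.1 mm).
τ_max = 16·379.0/(π·(0.0371)³) = 3.780×10^7 Pa.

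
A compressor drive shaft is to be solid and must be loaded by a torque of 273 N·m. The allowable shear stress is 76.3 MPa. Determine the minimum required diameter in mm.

For a solid shaft τ_max = 16T/(πd³), so d = (16T/(π τ_allow))^(1/3) = (16·273.0/(π·7.63×10^7))^(1/3) = 0.02631 m.

26.3 mm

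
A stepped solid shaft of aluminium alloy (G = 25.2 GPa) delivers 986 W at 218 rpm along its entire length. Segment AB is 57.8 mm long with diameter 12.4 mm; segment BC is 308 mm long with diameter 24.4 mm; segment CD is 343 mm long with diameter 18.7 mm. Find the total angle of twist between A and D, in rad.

0.107 rad

ω = 2π·218/60 = 22.83 rad/s, so T = P/ω = 986 / 22.83 = 43.19 N·m.
J_AB = π(0.0124)⁴/32 = 2.32×10^-9 m⁴; J_BC = π(0.0244)⁴/32 = 3.48×10^-8 m⁴; J_CD = π(0.0187)⁴/32 = 1.20×10^-8 m⁴.
θ = (T/G)·Σ L_i/J_i = (43.19/25.2×10⁹)·(0.0578/2.32×10^-9 + 0.308/3.48×10^-8 + 0.343/1.20×10^-8) = 0.1068 rad.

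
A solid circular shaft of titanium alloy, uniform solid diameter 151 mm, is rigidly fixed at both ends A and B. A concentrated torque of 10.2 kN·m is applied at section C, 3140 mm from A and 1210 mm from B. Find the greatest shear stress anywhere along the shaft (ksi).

With uniform GJ and both ends fixed, compatibility θ_AC = θ_CB gives T_A·a = T_B·b, together with T_A + T_B = T₀.
T_A = T₀·b/(a+b) = 10200·1210/4350 = 2837 N·m; T_B = 7363 N·m.
τ in each portion: τ_AC = 4.20×10^6 Pa, τ_CB = 1.09×10^7 Pa; maximum is in CB.
τ_max = T_CB·r/J = 7363·0.0755/5.10×10^-5 = 1.089×10^7 Pa.

1.58 ksi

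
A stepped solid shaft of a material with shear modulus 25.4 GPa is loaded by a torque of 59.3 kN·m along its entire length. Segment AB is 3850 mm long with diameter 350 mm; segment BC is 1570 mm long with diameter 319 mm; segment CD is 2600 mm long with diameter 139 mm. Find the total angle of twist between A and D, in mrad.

175 mrad

J_AB = π(0.350)⁴/32 = 1.47×10^-3 m⁴; J_BC = π(0.319)⁴/32 = 1.02×10^-3 m⁴; J_CD = π(0.139)⁴/32 = 3.66×10^-5 m⁴.
θ = (T/G)·Σ L_i/J_i = (59300/25.4×10⁹)·(3.85/1.47×10^-3 + 1.57/1.02×10^-3 + 2.60/3.66×10^-5) = 0.1753 rad.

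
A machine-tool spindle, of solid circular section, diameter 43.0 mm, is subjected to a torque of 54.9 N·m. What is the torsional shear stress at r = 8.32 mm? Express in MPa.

J = πd⁴/32 = π(0.0430)⁴/32 = 3.356×10^-7 m⁴.
Shear stress varies linearly with radius: τ = T·r/J = 54.90 × 0.00832 / 3.356×10^-7 = 1.361×10^6 Pa.

1.36 MPa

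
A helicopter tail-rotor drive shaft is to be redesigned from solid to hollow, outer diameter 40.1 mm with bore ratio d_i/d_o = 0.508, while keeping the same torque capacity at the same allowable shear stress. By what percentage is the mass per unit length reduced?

22.3 %

Equal τ_max and T ⇒ the solid shaft needs d_s³ = d_o³(1−k⁴), so d_s = 40.1·(1−0.508⁴)^(1/3) = 39.19 mm.
Area ratio A_h/A_s = d_o²(1−k²)/d_s² = (1−k²)/(1−k⁴)^(2/3) = 0.7768.
Mass saving = 1 − 0.7768 = 22.3 %.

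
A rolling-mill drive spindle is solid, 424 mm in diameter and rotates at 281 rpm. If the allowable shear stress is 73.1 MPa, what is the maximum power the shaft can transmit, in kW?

32200 kW

J = πd⁴/32 = π(0.424)⁴/32 = 3.173×10^-3 m⁴.
T_max = τ_allow·J/r = 7.31×10^7 × 3.173×10^-3 / 0.212 = 1.094e6 N·m.
ω = 2π·281/60 = 29.43 rad/s, so P_max = T_max·ω = 3.219×10^7 W.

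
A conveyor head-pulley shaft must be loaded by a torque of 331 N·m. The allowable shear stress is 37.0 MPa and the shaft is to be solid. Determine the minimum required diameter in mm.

35.7 mm

For a solid shaft τ_max = 16T/(πd³), so d = (16T/(π τ_allow))^(1/3) = (16·331.0/(π·3.70×10^7))^(1/3) = 0.03572 m.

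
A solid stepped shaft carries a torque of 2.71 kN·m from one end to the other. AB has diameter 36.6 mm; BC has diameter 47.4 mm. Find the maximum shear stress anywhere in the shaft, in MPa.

Under the same torque, τ_max = 16T/(πd³) is largest where d is smallest — segment AB (d = 36.6 mm).
τ_max = 16·2710/(π·(0.0366)³) = 2.815×10^8 Pa.

282 MPa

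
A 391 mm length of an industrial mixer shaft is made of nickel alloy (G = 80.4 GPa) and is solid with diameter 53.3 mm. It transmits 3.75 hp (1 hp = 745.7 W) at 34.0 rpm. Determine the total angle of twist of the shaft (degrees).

0.276°

ω = 2π·34.0/60 = 3.560 rad/s, so T = P/ω = 3.75×745.7 / 3.560 = 785.4 N·m.
J = πd⁴/32 = π(0.0533)⁴/32 = 7.923×10^-7 m⁴.
θ = T·L/(G·J) = 785.4 × 0.391 / (80.4×10⁹ × 7.923×10^-7) = 4.821×10^-3 rad.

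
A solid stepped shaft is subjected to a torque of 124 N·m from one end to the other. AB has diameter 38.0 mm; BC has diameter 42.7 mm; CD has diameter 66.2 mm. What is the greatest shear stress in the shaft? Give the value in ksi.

1.67 ksi

Under the same torque, τ_max = 16T/(πd³) is largest where d is smallest — segment AB (d = 38.0 mm).
τ_max = 16·124.0/(π·(0.0380)³) = 1.151×10^7 Pa.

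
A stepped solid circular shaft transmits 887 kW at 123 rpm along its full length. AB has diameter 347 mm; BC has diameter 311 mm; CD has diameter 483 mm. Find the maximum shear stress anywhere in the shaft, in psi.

ω = 2π·123/60 = 12.88 rad/s, so T = P/ω = 887×10³ / 12.88 = 68860 N·m.
Under the same torque, τ_max = 16T/(πd³) is largest where d is smallest — segment BC (d = 311 mm).
τ_max = 16·68860/(π·(0.311)³) = 1.166×10^7 Pa.

1690 psi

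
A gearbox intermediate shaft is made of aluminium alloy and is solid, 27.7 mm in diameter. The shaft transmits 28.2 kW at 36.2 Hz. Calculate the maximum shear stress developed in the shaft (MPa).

29.7 MPa

ω = 2π·36.2 = 227.5 rad/s, so T = P/ω = 28.2×10³ / 227.5 = 124.0 N·m.
J = πd⁴/32 = π(0.0277)⁴/32 = 5.780×10^-8 m⁴.
τ_max = T·r/J = 124.0 × 0.0138 / 5.780×10^-8 = 2.971×10^7 Pa.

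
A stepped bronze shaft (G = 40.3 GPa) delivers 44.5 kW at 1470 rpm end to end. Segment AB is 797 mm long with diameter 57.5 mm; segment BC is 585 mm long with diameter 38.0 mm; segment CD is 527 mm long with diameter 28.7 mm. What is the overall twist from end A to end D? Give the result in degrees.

ω = 2π·1470/60 = 153.9 rad/s, so T = P/ω = 44.5×10³ / 153.9 = 289.1 N·m.
J_AB = π(0.0575)⁴/32 = 1.07×10^-6 m⁴; J_BC = π(0.0380)⁴/32 = 2.05×10^-7 m⁴; J_CD = π(0.0287)⁴/32 = 6.66×10^-8 m⁴.
θ = (T/G)·Σ L_i/J_i = (289.1/40.3×10⁹)·(0.797/1.07×10^-6 + 0.585/2.05×10^-7 + 0.527/6.66×10^-8) = 0.08258 rad.

4.73°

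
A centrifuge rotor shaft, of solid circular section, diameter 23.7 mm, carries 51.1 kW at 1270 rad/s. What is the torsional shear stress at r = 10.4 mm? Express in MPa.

ω = 1270 rad/s, so T = P/ω = 51.1×10³ / 1270 = 40.24 N·m.
J = πd⁴/32 = π(0.0237)⁴/32 = 3.097×10^-8 m⁴.
Shear stress varies linearly with radius: τ = T·r/J = 40.24 × 0.0104 / 3.097×10^-8 = 1.351×10^7 Pa.

13.5 MPa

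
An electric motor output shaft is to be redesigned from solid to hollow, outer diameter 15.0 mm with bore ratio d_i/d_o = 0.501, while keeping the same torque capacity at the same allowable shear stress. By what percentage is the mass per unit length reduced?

21.8 %

Equal τ_max and T ⇒ the solid shaft needs d_s³ = d_o³(1−k⁴), so d_s = 15.0·(1−0.501⁴)^(1/3) = 14.68 mm.
Area ratio A_h/A_s = d_o²(1−k²)/d_s² = (1−k²)/(1−k⁴)^(2/3) = 0.7822.
Mass saving = 1 − 0.7822 = 21.8 %.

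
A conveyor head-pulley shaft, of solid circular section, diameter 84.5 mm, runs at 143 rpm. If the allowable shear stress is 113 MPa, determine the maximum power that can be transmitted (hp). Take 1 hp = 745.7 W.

269 hp

J = πd⁴/32 = π(0.0845)⁴/32 = 5.005×10^-6 m⁴.
T_max = τ_allow·J/r = 1.13×10^8 × 5.005×10^-6 / 0.0423 = 13390 N·m.
ω = 2π·143/60 = 14.97 rad/s, so P_max = T_max·ω = 2.005×10^5 W.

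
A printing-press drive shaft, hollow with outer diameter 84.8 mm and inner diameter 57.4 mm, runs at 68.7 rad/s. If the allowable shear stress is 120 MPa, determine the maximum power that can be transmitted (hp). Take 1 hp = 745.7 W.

J = π(d_o⁴ − d_i⁴)/32 = π(0.0848⁴ − 0.0574⁴)/32 = 4.011×10^-6 m⁴.
T_max = τ_allow·J/r = 1.20×10^8 × 4.011×10^-6 / 0.0424 = 11350 N·m.
ω = 68.7 rad/s, so P_max = T_max·ω = 7.799×10^5 W.

1050 hp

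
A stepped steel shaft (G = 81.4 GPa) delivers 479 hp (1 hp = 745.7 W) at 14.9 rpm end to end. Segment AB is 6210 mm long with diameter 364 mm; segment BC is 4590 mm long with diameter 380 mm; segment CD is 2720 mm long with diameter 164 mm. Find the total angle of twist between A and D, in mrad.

ω = 2π·14.9/60 = 1.560 rad/s, so T = P/ω = 479×745.7 / 1.560 = 228900 N·m.
J_AB = π(0.364)⁴/32 = 1.72×10^-3 m⁴; J_BC = π(0.380)⁴/32 = 2.05×10^-3 m⁴; J_CD = π(0.164)⁴/32 = 7.10×10^-5 m⁴.
θ = (T/G)·Σ L_i/J_i = (228900/81.4×10⁹)·(6.21/1.72×10^-3 + 4.59/2.05×10^-3 + 2.72/7.10×10^-5) = 0.1241 rad.

124 mrad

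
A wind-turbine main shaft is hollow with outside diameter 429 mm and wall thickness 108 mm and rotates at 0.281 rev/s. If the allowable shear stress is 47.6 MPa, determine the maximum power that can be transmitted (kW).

1220 kW

J = π(d_o⁴ − d_i⁴)/32 = π(0.429⁴ − 0.213⁴)/32 = 3.123×10^-3 m⁴.
T_max = τ_allow·J/r = 4.76×10^7 × 3.123×10^-3 / 0.214 = 693100 N·m.
ω = 2π·0.281 = 1.766 rad/s, so P_max = T_max·ω = 1.224×10^6 W.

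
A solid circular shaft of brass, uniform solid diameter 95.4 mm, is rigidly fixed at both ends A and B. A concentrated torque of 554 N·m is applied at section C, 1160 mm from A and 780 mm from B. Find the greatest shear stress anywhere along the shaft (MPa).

1.94 MPa

With uniform GJ and both ends fixed, compatibility θ_AC = θ_CB gives T_A·a = T_B·b, together with T_A + T_B = T₀.
T_A = T₀·b/(a+b) = 554.0·780/1940 = 222.7 N·m; T_B = 331.3 N·m.
τ in each portion: τ_AC = 1.31×10^6 Pa, τ_CB = 1.94×10^6 Pa; maximum is in CB.
τ_max = T_CB·r/J = 331.3·0.0477/8.13×10^-6 = 1.943×10^6 Pa.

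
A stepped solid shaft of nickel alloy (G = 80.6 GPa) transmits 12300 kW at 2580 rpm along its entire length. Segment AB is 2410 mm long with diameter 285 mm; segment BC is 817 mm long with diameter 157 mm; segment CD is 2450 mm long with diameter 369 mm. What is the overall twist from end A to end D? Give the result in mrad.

ω = 2π·2580/60 = 270.2 rad/s, so T = P/ω = 12300×10³ / 270.2 = 45530 N·m.
J_AB = π(0.285)⁴/32 = 6.48×10^-4 m⁴; J_BC = π(0.157)⁴/32 = 5.96×10^-5 m⁴; J_CD = π(0.369)⁴/32 = 1.82×10^-3 m⁴.
θ = (T/G)·Σ L_i/J_i = (45530/80.6×10⁹)·(2.41/6.48×10^-4 + 0.817/5.96×10^-5 + 2.45/1.82×10^-3) = 0.01060 rad.

10.6 mrad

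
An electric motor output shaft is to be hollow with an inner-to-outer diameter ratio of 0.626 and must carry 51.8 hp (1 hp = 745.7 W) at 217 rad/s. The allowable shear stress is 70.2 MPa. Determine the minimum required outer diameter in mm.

24.8 mm

ω = 217 rad/s, so T = P/ω = 51.8×745.7 / 217.0 = 178.0 N·m.
For a hollow shaft with d_i/d_o = 0.626: τ_max = 16T/(π d_o³ (1−k⁴)), so d_o = [16T/(π τ_allow (1−k⁴))]^(1/3) = [16·178.0/(π·7.02×10^7·0.8464)]^(1/3) = 0.02480 m.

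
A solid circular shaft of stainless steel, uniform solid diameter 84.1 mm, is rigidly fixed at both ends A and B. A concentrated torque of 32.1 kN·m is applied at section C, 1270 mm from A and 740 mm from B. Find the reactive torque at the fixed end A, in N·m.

With uniform GJ and both ends fixed, compatibility θ_AC = θ_CB gives T_A·a = T_B·b, together with T_A + T_B = T₀.
T_A = T₀·b/(a+b) = 32100·740/2010 = 11820 N·m; T_B = 20280 N·m.

11800 N·m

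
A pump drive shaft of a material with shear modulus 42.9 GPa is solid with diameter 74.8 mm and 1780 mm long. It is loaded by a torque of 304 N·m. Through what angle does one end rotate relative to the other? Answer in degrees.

0.235°

J = πd⁴/32 = π(0.0748)⁴/32 = 3.073×10^-6 m⁴.
θ = T·L/(G·J) = 304.0 × 1.78 / (42.9×10⁹ × 3.073×10^-6) = 4.104×10^-3 rad.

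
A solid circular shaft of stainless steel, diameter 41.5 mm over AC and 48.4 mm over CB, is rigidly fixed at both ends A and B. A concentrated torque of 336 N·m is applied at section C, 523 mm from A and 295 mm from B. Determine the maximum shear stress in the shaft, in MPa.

Compatibility: T_A·a/J_AC = T_B·b/J_CB with T_A + T_B = T₀.
J_AC = 2.91×10^-7 m⁴, J_CB = 5.39×10^-7 m⁴, so T_A = T₀·(J_AC/a)/((J_AC/a)+(J_CB/b)) = 78.51 N·m, T_B = 257.5 N·m.
τ in each portion: τ_AC = 5.59×10^6 Pa, τ_CB = 1.16×10^7 Pa; maximum is in CB.
τ_max = T_CB·r/J = 257.5·0.0242/5.39×10^-7 = 1.157×10^7 Pa.

11.6 MPa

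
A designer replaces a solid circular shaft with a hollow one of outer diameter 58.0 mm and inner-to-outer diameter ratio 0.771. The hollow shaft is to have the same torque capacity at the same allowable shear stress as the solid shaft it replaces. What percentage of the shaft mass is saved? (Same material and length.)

45.8 %

Equal τ_max and T ⇒ the solid shaft needs d_s³ = d_o³(1−k⁴), so d_s = 58.0·(1−0.771⁴)^(1/3) = 50.16 mm.
Area ratio A_h/A_s = d_o²(1−k²)/d_s² = (1−k²)/(1−k⁴)^(2/3) = 0.5423.
Mass saving = 1 − 0.5423 = 45.8 %.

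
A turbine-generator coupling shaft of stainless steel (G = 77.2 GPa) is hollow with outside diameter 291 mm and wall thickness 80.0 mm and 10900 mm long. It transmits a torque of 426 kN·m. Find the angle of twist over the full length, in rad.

0.0891 rad

J = π(d_o⁴ − d_i⁴)/32 = π(0.291⁴ − 0.131⁴)/32 = 6.751×10^-4 m⁴.
θ = T·L/(G·J) = 426000 × 10.9 / (77.2×10⁹ × 6.751×10^-4) = 0.08910 rad.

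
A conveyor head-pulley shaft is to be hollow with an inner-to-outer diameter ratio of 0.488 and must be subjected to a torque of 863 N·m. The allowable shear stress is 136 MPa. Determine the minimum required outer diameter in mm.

For a hollow shaft with d_i/d_o = 0.488: τ_max = 16T/(π d_o³ (1−k⁴)), so d_o = [16T/(π τ_allow (1−k⁴))]^(1/3) = [16·863.0/(π·1.36×10^8·0.9433)]^(1/3) = 0.03248 m.

32.5 mm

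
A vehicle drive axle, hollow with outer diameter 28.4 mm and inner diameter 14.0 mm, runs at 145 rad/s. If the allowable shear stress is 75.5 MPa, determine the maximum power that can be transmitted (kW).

J = π(d_o⁴ − d_i⁴)/32 = π(0.0284⁴ − 0.0140⁴)/32 = 6.010×10^-8 m⁴.
T_max = τ_allow·J/r = 7.55×10^7 × 6.010×10^-8 / 0.0142 = 319.5 N·m.
ω = 145 rad/s, so P_max = T_max·ω = 4.633×10^4 W.

46.3 kW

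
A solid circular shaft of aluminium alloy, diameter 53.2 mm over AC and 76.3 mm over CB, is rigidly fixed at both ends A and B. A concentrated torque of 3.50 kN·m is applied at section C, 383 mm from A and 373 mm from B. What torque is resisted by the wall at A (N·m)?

Compatibility: T_A·a/J_AC = T_B·b/J_CB with T_A + T_B = T₀.
J_AC = 7.86×10^-7 m⁴, J_CB = 3.33×10^-6 m⁴, so T_A = T₀·(J_AC/a)/((J_AC/a)+(J_CB/b)) = 654.9 N·m, T_B = 2845 N·m.

655 N·m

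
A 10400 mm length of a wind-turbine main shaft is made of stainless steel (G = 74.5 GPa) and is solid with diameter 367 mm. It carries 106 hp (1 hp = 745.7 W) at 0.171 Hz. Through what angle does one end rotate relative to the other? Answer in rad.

ω = 2π·0.171 = 1.074 rad/s, so T = P/ω = 106×745.7 / 1.074 = 73570 N·m.
J = πd⁴/32 = π(0.367)⁴/32 = 1.781×10^-3 m⁴.
θ = T·L/(G·J) = 73570 × 10.4 / (74.5×10⁹ × 1.781×10^-3) = 5.766×10^-3 rad.

0.00577 rad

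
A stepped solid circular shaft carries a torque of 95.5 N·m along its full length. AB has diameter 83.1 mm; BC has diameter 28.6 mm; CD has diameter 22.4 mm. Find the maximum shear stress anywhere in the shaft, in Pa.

4.33e7 Pa

Under the same torque, τ_max = 16T/(πd³) is largest where d is smallest — segment CD (d = 22.4 mm).
τ_max = 16·95.50/(π·(0.0224)³) = 4.327×10^7 Pa.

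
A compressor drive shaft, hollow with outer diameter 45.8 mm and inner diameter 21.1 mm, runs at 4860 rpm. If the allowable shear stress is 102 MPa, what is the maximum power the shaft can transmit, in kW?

J = π(d_o⁴ − d_i⁴)/32 = π(0.0458⁴ − 0.0211⁴)/32 = 4.125×10^-7 m⁴.
T_max = τ_allow·J/r = 1.02×10^8 × 4.125×10^-7 / 0.0229 = 1837 N·m.
ω = 2π·4860/60 = 508.9 rad/s, so P_max = T_max·ω = 9.351×10^5 W.

935 kW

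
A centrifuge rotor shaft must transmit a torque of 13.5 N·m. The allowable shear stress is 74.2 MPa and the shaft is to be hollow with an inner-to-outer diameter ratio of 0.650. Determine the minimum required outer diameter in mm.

10.4 mm

For a hollow shaft with d_i/d_o = 0.650: τ_max = 16T/(π d_o³ (1−k⁴)), so d_o = [16T/(π τ_allow (1−k⁴))]^(1/3) = [16·13.50/(π·7.42×10^7·0.8215)]^(1/3) = 0.01041 m.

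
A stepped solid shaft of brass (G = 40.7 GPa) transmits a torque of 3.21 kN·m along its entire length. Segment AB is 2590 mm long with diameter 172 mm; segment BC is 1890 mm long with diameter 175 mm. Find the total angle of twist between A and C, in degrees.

0.229°

J_AB = π(0.172)⁴/32 = 8.59×10^-5 m⁴; J_BC = π(0.175)⁴/32 = 9.21×10^-5 m⁴.
θ = (T/G)·Σ L_i/J_i = (3210/40.7×10⁹)·(2.59/8.59×10^-5 + 1.89/9.21×10^-5) = 3.996×10^-3 rad.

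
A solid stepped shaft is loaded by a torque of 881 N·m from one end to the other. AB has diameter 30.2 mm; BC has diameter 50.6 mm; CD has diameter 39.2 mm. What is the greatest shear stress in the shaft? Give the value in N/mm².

Under the same torque, τ_max = 16T/(πd³) is largest where d is smallest — segment AB (d = 30.2 mm).
τ_max = 16·881.0/(π·(0.0302)³) = 1.629×10^8 Pa.

163 N/mm²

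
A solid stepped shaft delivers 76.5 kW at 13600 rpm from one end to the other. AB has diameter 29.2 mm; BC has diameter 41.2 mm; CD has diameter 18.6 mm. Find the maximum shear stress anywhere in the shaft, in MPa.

ω = 2π·13600/60 = 1424 rad/s, so T = P/ω = 76.5×10³ / 1424 = 53.71 N·m.
Under the same torque, τ_max = 16T/(πd³) is largest where d is smallest — segment CD (d = 18.6 mm).
τ_max = 16·53.71/(π·(0.0186)³) = 4.251×10^7 Pa.

42.5 MPa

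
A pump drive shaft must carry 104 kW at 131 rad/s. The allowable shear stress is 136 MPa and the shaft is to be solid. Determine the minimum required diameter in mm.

31.0 mm

ω = 131 rad/s, so T = P/ω = 104×10³ / 131.0 = 793.9 N·m.
For a solid shaft τ_max = 16T/(πd³), so d = (16T/(π τ_allow))^(1/3) = (16·793.9/(π·1.36×10^8))^(1/3) = 0.03098 m.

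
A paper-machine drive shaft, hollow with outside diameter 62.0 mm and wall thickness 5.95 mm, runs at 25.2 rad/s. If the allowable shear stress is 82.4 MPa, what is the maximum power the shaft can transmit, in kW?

J = π(d_o⁴ − d_i⁴)/32 = π(0.0620⁴ − 0.0501⁴)/32 = 8.321×10^-7 m⁴.
T_max = τ_allow·J/r = 8.24×10^7 × 8.321×10^-7 / 0.0310 = 2212 N·m.
ω = 25.2 rad/s, so P_max = T_max·ω = 5.574×10^4 W.

55.7 kW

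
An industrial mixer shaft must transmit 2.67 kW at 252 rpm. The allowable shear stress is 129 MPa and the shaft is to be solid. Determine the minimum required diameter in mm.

ω = 2π·252/60 = 26.39 rad/s, so T = P/ω = 2.67×10³ / 26.39 = 101.2 N·m.
For a solid shaft τ_max = 16T/(πd³), so d = (16T/(π τ_allow))^(1/3) = (16·101.2/(π·1.29×10^8))^(1/3) = 0.01587 m.

15.9 mm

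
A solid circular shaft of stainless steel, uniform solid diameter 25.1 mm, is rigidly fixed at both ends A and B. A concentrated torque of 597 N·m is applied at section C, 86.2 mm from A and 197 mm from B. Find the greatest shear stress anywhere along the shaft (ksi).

19.4 ksi

With uniform GJ and both ends fixed, compatibility θ_AC = θ_CB gives T_A·a = T_B·b, together with T_A + T_B = T₀.
T_A = T₀·b/(a+b) = 597.0·197/283.2 = 415.3 N·m; T_B = 181.7 N·m.
τ in each portion: τ_AC = 1.34×10^8 Pa, τ_CB = 5.85×10^7 Pa; maximum is in AC.
τ_max = T_AC·r/J = 415.3·0.0126/3.90×10^-8 = 1.338×10^8 Pa.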